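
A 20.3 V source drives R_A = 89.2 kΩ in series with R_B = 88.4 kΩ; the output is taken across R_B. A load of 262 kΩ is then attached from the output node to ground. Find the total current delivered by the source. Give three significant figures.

I ≈ 0.131 mA

R_B‖R_L = 66.10 kΩ, so the source sees R_A + R_B‖R_L = 155.3 kΩ.
I = 20.3 V / 155.3 kΩ = 0.131 mA.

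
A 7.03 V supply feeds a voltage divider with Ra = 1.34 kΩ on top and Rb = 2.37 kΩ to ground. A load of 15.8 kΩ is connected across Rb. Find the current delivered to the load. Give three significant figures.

I_L ≈ 0.270 mA

Rb‖R_L = 2.061 kΩ; V_out = 7.03 × 2.061/3.401 = 4.260 V.
I_L = V_out / R_L = 4.260 / 15.8 kΩ = 0.270 mA.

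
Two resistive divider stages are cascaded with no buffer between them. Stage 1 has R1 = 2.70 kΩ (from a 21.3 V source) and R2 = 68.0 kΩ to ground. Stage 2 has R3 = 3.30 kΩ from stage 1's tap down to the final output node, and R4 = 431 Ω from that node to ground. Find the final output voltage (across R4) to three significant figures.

Stage 2 presents R3+R4 = 3731 Ω as a load on stage 1's tap.
Stage 1's lower leg becomes R2‖(R3+R4) = 3537 Ω, so V_mid = 21.3 × 3537/6237 = 12.08 V.
Stage 2 is itself unloaded: V_out = V_mid × R4/(R3+R4) = 12.08 × 431/3731 = 1.40 V.

V_out ≈ 1.40 V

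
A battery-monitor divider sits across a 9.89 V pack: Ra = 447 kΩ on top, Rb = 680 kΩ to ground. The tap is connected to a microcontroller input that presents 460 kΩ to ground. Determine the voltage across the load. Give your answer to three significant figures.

V_out ≈ 3.76 V

The load sits in parallel with Rb: Rb‖R_L = (680 × 460) / (680 + 460) = 274.4 kΩ.
V_out = 9.89 × 274.4 / (447 + 274.4) = 9.89 × 274.4/721.4 = 3.76 V.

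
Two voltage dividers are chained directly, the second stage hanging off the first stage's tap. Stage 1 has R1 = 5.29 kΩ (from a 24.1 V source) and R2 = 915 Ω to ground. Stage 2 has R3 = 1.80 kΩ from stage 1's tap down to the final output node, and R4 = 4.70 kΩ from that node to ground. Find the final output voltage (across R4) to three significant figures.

V_out ≈ 2.29 V

Stage 2 presents R3+R4 = 6500 Ω as a load on stage 1's tap.
Stage 1's lower leg becomes R2‖(R3+R4) = 802.1 Ω, so V_mid = 24.1 × 802.1/6092 = 3.173 V.
Stage 2 is itself unloaded: V_out = V_mid × R4/(R3+R4) = 3.173 × 4700/6500 = 2.29 V.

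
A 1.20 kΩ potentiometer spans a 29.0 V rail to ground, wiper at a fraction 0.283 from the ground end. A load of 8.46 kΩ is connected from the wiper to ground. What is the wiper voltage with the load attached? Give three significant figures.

V ≈ 7.98 V

The wiper splits the pot into (1−α)R = 860.4 Ω above and αR = 339.6 Ω below.
Lower section ‖ load = 326.5 Ω.
V_wiper = 29.0 × 326.5/(860.4 + 326.5) = 7.98 V.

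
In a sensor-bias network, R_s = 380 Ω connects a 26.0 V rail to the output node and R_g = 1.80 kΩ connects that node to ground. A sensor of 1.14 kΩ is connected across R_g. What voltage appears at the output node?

V_out ≈ 16.8 V

The load sits in parallel with R_g: R_g‖R_L = (1800 × 1140) / (1800 + 1140) = 698.0 Ω.
V_out = 26.0 × 698.0 / (380 + 698.0) = 26.0 × 698.0/1078 = 16.8 V.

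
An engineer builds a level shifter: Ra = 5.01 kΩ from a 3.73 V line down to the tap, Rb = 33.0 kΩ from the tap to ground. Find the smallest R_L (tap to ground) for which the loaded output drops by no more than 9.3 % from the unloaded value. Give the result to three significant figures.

Output resistance R_th = Ra‖Rb = (5.01 × 33.0)/38.01 = 4.350 kΩ.
The fractional drop is R_th/(R_th + R_L); requiring this ≤ 0.0930 gives R_L ≥ R_th(1/0.0930 − 1) = 4.350 × 9.753 = 42.4 kΩ.

R_L(min) ≈ 42.4 kΩ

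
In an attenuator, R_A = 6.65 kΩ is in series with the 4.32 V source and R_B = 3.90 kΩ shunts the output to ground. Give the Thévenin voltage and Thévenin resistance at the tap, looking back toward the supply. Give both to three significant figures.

V_th is the open-circuit tap voltage: 4.32 × 3.90/(6.65 + 3.90) = 1.60 V.
With the supply zeroed, R_A and R_B appear in parallel from the tap: R_th = R_A‖R_B = (6.65 × 3.90)/10.55 = 2.46 kΩ.

V_th = 1.60 V, R_th = 2.46 kΩ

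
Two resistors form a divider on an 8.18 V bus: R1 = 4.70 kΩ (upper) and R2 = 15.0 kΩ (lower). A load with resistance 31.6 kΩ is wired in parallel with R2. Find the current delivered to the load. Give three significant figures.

R2‖R_L = 10.17 kΩ; V_out = 8.18 × 10.17/14.87 = 5.595 V.
I_L = V_out / R_L = 5.595 / 31.6 kΩ = 0.177 mA.

I_L ≈ 0.177 mA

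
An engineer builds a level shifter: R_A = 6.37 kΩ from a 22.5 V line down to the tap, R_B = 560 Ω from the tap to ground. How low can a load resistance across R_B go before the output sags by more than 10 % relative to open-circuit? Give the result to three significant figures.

Output resistance R_th = R_A‖R_B = (6370 × 560)/6930 = 514.7 Ω.
The fractional drop is R_th/(R_th + R_L); requiring this ≤ 0.100 gives R_L ≥ R_th(1/0.100 − 1) = 514.7 × 9.000 = 4.63 kΩ.

R_L(min) ≈ 4.63 kΩ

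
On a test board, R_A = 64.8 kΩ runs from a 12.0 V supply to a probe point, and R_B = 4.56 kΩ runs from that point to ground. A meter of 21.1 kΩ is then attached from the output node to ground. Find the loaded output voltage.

V_out ≈ 0.656 V

The load sits in parallel with R_B: R_B‖R_L = (4.56 × 21.1) / (4.56 + 21.1) = 3.750 kΩ.
V_out = 12.0 × 3.750 / (64.8 + 3.750) = 12.0 × 3.750/68.55 = 0.656 V.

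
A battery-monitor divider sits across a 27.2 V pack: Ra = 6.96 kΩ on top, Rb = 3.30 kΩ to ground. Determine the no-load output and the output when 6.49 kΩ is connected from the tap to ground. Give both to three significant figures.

Unloaded: 8.75 V; loaded: 6.50 V

Open-circuit: V = 27.2 × 3.30/(6.96 + 3.30) = 8.75 V.
With the load, Rb becomes Rb‖R_L = 2.188 kΩ, so V = 27.2 × 2.188/9.148 = 6.50 V.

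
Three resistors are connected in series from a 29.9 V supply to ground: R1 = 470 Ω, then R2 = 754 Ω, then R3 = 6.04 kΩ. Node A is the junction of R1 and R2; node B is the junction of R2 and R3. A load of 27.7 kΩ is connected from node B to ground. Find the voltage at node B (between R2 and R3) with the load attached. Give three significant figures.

V ≈ 24.0 V

At node B, R3 is in parallel with the load: R3‖R_L = 4959 Ω.
Below node A the resistance is R2 + (R3‖R_L) = 5713 Ω, so V_A = 29.9 × 5713/6183 = 27.63 V.
Then V_B = V_A × (R3‖R_L)/(R2 + R3‖R_L) = 27.63 × 4959/5713 = 24.0 V.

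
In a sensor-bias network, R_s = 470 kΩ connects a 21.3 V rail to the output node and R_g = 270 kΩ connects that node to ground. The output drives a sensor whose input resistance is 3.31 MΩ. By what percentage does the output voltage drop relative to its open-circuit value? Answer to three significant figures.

The divider's output (Thévenin) resistance is R_s‖R_g = 171.5 kΩ.
Fractional drop under load = R_th/(R_th + R_L) = 171.5 / (171.5 + 3310) = 0.04926.
So the output falls by 4.93 %.

4.93 %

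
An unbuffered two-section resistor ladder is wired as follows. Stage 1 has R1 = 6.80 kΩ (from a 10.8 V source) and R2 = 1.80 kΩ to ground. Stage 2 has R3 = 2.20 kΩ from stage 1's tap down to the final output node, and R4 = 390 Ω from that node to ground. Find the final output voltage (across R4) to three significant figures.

V_out ≈ 0.220 V

Stage 2 presents R3+R4 = 2590 Ω as a load on stage 1's tap.
Stage 1's lower leg becomes R2‖(R3+R4) = 1062 Ω, so V_mid = 10.8 × 1062/7862 = 1.459 V.
Stage 2 is itself unloaded: V_out = V_mid × R4/(R3+R4) = 1.459 × 390/2590 = 0.220 V.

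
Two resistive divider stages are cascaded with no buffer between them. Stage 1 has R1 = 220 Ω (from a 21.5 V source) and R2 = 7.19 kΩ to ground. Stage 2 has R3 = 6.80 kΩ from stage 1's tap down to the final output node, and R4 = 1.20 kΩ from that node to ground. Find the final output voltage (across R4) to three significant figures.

V_out ≈ 3.05 V

Stage 2 presents R3+R4 = 8000 Ω as a load on stage 1's tap.
Stage 1's lower leg becomes R2‖(R3+R4) = 3787 Ω, so V_mid = 21.5 × 3787/4007 = 20.32 V.
Stage 2 is itself unloaded: V_out = V_mid × R4/(R3+R4) = 20.32 × 1200/8000 = 3.05 V.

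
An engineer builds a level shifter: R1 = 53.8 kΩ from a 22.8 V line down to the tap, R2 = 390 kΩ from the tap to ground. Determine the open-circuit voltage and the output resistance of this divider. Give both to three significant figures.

V_th = 20.0 V, R_th = 47.3 kΩ

V_th is the open-circuit tap voltage: 22.8 × 390/(53.8 + 390) = 20.0 V.
With the supply zeroed, R1 and R2 appear in parallel from the tap: R_th = R1‖R2 = (53.8 × 390)/443.8 = 47.3 kΩ.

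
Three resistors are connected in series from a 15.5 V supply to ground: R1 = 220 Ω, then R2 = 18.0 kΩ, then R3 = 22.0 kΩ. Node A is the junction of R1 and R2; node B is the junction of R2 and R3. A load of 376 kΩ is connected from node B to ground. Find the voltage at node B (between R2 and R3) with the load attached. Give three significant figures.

At node B, R3 is in parallel with the load: R3‖R_L = 20780 Ω.
Below node A the resistance is R2 + (R3‖R_L) = 38780 Ω, so V_A = 15.5 × 38780/39000 = 15.41 V.
Then V_B = V_A × (R3‖R_L)/(R2 + R3‖R_L) = 15.41 × 20780/38780 = 8.26 V.

V ≈ 8.26 V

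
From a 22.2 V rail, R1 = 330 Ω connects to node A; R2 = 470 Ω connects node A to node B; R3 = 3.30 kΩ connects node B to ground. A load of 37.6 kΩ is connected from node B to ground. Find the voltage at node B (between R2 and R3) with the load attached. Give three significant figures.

V ≈ 17.6 V

At node B, R3 is in parallel with the load: R3‖R_L = 3034 Ω.
Below node A the resistance is R2 + (R3‖R_L) = 3504 Ω, so V_A = 22.2 × 3504/3834 = 20.29 V.
Then V_B = V_A × (R3‖R_L)/(R2 + R3‖R_L) = 20.29 × 3034/3504 = 17.6 V.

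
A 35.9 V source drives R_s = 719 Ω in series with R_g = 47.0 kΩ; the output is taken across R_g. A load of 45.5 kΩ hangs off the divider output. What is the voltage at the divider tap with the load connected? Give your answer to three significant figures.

V_out ≈ 34.8 V

The load sits in parallel with R_g: R_g‖R_L = (47000 × 45500) / (47000 + 45500) = 23120 Ω.
V_out = 35.9 × 23120 / (719 + 23120) = 35.9 × 23120/23840 = 34.8 V.
(Unloaded it would have been 35.4 V.)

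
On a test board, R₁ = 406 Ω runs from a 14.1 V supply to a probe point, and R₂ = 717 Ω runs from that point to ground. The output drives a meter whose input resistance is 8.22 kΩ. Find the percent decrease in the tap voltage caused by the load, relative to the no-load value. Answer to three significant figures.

3.06 %

The divider's output (Thévenin) resistance is R₁‖R₂ = 259.2 Ω.
Fractional drop under load = R_th/(R_th + R_L) = 259.2 / (259.2 + 8220) = 0.03057.
So the output falls by 3.06 %.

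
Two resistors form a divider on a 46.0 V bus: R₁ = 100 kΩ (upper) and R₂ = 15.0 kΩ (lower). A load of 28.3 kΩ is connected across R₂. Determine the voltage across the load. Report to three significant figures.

The load sits in parallel with R₂: R₂‖R_L = (15.0 × 28.3) / (15.0 + 28.3) = 9.804 kΩ.
V_out = 46.0 × 9.804 / (100 + 9.804) = 46.0 × 9.804/109.8 = 4.11 V.

V_out ≈ 4.11 V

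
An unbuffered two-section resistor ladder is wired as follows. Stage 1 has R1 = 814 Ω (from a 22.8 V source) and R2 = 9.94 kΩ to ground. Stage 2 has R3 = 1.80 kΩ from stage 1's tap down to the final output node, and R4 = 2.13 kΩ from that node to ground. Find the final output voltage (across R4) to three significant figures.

V_out ≈ 9.59 V

Stage 2 presents R3+R4 = 3930 Ω as a load on stage 1's tap.
Stage 1's lower leg becomes R2‖(R3+R4) = 2816 Ω, so V_mid = 22.8 × 2816/3630 = 17.69 V.
Stage 2 is itself unloaded: V_out = V_mid × R4/(R3+R4) = 17.69 × 2130/3930 = 9.59 V.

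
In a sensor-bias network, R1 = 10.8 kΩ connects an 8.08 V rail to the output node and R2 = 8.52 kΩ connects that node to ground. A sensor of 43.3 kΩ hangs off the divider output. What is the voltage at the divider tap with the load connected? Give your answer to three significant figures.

V_out ≈ 3.21 V

The load sits in parallel with R2: R2‖R_L = (8.52 × 43.3) / (8.52 + 43.3) = 7.119 kΩ.
V_out = 8.08 × 7.119 / (10.8 + 7.119) = 8.08 × 7.119/17.92 = 3.21 V.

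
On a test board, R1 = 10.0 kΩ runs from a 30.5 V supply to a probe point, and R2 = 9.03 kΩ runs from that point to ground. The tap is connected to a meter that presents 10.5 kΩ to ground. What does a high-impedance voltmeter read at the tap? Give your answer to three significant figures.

The load sits in parallel with R2: R2‖R_L = (9.03 × 10.5) / (9.03 + 10.5) = 4.855 kΩ.
V_out = 30.5 × 4.855 / (10.0 + 4.855) = 30.5 × 4.855/14.85 = 9.97 V.
(Unloaded it would have been 14.5 V.)

V_out ≈ 9.97 V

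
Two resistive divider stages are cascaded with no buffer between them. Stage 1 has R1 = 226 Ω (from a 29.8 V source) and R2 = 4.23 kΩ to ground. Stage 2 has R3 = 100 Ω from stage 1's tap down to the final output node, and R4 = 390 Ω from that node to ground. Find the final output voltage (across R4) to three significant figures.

Stage 2 presents R3+R4 = 490.0 Ω as a load on stage 1's tap.
Stage 1's lower leg becomes R2‖(R3+R4) = 439.1 Ω, so V_mid = 29.8 × 439.1/665.1 = 19.67 V.
Stage 2 is itself unloaded: V_out = V_mid × R4/(R3+R4) = 19.67 × 390/490.0 = 15.7 V.

V_out ≈ 15.7 V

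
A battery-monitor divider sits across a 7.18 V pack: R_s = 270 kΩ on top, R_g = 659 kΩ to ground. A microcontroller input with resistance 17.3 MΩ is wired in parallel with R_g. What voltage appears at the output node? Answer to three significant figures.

The load sits in parallel with R_g: R_g‖R_L = (659 × 17300) / (659 + 17300) = 634.8 kΩ.
V_out = 7.18 × 634.8 / (270 + 634.8) = 7.18 × 634.8/904.8 = 5.04 V.

V_out ≈ 5.04 V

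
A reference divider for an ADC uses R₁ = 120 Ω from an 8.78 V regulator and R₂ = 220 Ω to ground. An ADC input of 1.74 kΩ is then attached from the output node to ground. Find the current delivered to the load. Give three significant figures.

R₂‖R_L = 195.3 Ω; V_out = 8.78 × 195.3/315.3 = 5.438 V.
I_L = V_out / R_L = 5.438 / 1.74 kΩ = 3.13 mA.

I_L ≈ 3.13 mA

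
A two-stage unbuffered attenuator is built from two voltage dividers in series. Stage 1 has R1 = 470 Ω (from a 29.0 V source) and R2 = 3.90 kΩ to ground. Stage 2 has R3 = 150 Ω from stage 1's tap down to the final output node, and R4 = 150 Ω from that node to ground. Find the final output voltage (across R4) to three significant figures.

Stage 2 presents R3+R4 = 300.0 Ω as a load on stage 1's tap.
Stage 1's lower leg becomes R2‖(R3+R4) = 278.6 Ω, so V_mid = 29.0 × 278.6/748.6 = 10.79 V.
Stage 2 is itself unloaded: V_out = V_mid × R4/(R3+R4) = 10.79 × 150/300.0 = 5.40 V.

V_out ≈ 5.40 V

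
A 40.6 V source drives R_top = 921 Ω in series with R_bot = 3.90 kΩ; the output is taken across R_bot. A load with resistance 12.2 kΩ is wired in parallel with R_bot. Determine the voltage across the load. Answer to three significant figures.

The load sits in parallel with R_bot: R_bot‖R_L = (3900 × 12200) / (3900 + 12200) = 2955 Ω.
V_out = 40.6 × 2955 / (921 + 2955) = 40.6 × 2955/3876 = 31.0 V.

V_out ≈ 31.0 V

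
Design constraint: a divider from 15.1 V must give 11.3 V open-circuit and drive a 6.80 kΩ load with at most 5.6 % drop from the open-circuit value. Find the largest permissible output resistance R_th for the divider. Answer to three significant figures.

R_th ≤ 403 Ω

Loading drop = R_th/(R_th + R_L) ≤ 0.0560, so R_th ≤ R_L · ε/(1−ε) = 6.80 kΩ × 0.0560/0.9440 = 403 Ω.
(Any R1, R2 with R2/(R1+R2) = 0.748 and R1‖R2 ≤ 403 Ω will meet the spec.)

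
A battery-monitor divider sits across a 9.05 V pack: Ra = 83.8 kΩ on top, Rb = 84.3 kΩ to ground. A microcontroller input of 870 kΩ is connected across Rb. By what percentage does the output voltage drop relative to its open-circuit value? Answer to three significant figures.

The divider's output (Thévenin) resistance is Ra‖Rb = 42.02 kΩ.
Fractional drop under load = R_th/(R_th + R_L) = 42.02 / (42.02 + 870) = 0.04608.
So the output falls by 4.61 %.

4.61 %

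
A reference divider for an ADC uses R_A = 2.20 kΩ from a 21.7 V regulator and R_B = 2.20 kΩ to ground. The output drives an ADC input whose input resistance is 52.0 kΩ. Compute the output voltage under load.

The load sits in parallel with R_B: R_B‖R_L = (2.20 × 52.0) / (2.20 + 52.0) = 2.111 kΩ.
V_out = 21.7 × 2.111 / (2.20 + 2.111) = 21.7 × 2.111/4.311 = 10.6 V.

V_out ≈ 10.6 V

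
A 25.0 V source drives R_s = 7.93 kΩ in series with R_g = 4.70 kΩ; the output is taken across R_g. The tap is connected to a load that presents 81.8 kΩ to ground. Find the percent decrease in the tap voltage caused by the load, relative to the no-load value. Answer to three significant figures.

3.48 %

The divider's output (Thévenin) resistance is R_s‖R_g = 2.951 kΩ.
Fractional drop under load = R_th/(R_th + R_L) = 2.951 / (2.951 + 81.8) = 0.03482.
So the output falls by 3.48 %.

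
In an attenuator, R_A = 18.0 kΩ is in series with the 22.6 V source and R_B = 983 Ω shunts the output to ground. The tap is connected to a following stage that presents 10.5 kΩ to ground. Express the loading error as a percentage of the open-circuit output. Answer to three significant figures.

8.15 %

Unloaded V = 22.6 × 983/18980 = 1.1703 V.
Loaded: R_B‖R_L = 898.9 Ω, giving V = 22.6 × 898.9/18900 = 1.0749 V.
Drop = (1.1703 − 1.0749) / 1.1703 = 8.15 %.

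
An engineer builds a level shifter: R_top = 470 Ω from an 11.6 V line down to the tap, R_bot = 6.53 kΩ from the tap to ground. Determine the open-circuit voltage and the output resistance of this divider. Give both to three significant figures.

V_th = 10.8 V, R_th = 438 Ω

V_th is the open-circuit tap voltage: 11.6 × 6530/(470 + 6530) = 10.8 V.
With the supply zeroed, R_top and R_bot appear in parallel from the tap: R_th = R_top‖R_bot = (470 × 6530)/7000 = 438 Ω.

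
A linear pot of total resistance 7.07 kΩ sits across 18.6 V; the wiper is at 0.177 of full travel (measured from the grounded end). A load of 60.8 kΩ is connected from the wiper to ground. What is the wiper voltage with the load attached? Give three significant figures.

V ≈ 3.24 V

The wiper splits the pot into (1−α)R = 5.819 kΩ above and αR = 1.251 kΩ below.
Lower section ‖ load = 1.226 kΩ.
V_wiper = 18.6 × 1.226/(5.819 + 1.226) = 3.24 V.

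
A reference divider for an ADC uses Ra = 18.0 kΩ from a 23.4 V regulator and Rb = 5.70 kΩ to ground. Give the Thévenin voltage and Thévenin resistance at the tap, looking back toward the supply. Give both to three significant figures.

V_th is the open-circuit tap voltage: 23.4 × 5.70/(18.0 + 5.70) = 5.63 V.
With the supply zeroed, Ra and Rb appear in parallel from the tap: R_th = Ra‖Rb = (18.0 × 5.70)/23.70 = 4.33 kΩ.

V_th = 5.63 V, R_th = 4.33 kΩ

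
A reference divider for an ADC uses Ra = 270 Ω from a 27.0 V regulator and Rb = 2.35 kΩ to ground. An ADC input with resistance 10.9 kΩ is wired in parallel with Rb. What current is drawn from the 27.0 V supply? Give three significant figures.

Rb‖R_L = 1933 Ω, so the source sees Ra + Rb‖R_L = 2203 Ω.
I = 27.0 V / 2203 Ω = 12.3 mA.

I ≈ 12.3 mA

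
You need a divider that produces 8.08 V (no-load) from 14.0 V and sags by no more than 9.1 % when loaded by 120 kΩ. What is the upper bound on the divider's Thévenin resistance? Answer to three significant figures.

R_th ≤ 12.0 kΩ

Loading drop = R_th/(R_th + R_L) ≤ 0.0910, so R_th ≤ R_L · ε/(1−ε) = 120 kΩ × 0.0910/0.9090 = 12.0 kΩ.
(Any R1, R2 with R2/(R1+R2) = 0.577 and R1‖R2 ≤ 12.0 kΩ will meet the spec.)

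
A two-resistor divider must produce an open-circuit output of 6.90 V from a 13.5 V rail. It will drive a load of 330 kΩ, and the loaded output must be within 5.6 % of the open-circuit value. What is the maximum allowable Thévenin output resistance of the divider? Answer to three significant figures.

Loading drop = R_th/(R_th + R_L) ≤ 0.0560, so R_th ≤ R_L · ε/(1−ε) = 330 kΩ × 0.0560/0.9440 = 19.6 kΩ.

R_th ≤ 19.6 kΩ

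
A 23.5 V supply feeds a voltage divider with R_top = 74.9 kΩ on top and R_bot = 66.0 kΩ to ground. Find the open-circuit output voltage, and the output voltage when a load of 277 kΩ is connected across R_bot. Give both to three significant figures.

Unloaded: 11.0 V; loaded: 9.77 V

Open-circuit: V = 23.5 × 66.0/(74.9 + 66.0) = 11.0 V.
With the load, R_bot becomes R_bot‖R_L = 53.30 kΩ, so V = 23.5 × 53.30/128.2 = 9.77 V.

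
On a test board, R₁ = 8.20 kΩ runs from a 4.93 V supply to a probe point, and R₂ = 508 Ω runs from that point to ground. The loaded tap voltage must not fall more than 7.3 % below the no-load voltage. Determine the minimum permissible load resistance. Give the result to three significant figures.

Output resistance R_th = R₁‖R₂ = (8200 × 508)/8708 = 478.4 Ω.
The fractional drop is R_th/(R_th + R_L); requiring this ≤ 0.0730 gives R_L ≥ R_th(1/0.0730 − 1) = 478.4 × 12.70 = 6.07 kΩ.

R_L(min) ≈ 6.07 kΩ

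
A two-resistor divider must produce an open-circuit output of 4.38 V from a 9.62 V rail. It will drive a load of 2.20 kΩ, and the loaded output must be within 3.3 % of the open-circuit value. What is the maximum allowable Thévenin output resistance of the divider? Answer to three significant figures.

R_th ≤ 75.1 Ω

Loading drop = R_th/(R_th + R_L) ≤ 0.0330, so R_th ≤ R_L · ε/(1−ε) = 2.20 kΩ × 0.0330/0.9670 = 75.1 Ω.
(Any R1, R2 with R2/(R1+R2) = 0.455 and R1‖R2 ≤ 75.1 Ω will meet the spec.)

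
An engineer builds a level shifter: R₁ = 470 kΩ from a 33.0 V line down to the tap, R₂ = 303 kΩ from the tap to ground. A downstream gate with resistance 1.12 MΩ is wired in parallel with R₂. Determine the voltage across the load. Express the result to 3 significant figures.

The load sits in parallel with R₂: R₂‖R_L = (303 × 1120) / (303 + 1120) = 238.5 kΩ.
V_out = 33.0 × 238.5 / (470 + 238.5) = 33.0 × 238.5/708.5 = 11.1 V.

V_out ≈ 11.1 V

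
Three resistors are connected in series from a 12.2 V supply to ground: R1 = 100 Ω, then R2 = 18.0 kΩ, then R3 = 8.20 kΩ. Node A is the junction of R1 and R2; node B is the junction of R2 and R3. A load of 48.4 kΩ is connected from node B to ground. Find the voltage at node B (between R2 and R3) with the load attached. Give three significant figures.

At node B, R3 is in parallel with the load: R3‖R_L = 7012 Ω.
Below node A the resistance is R2 + (R3‖R_L) = 25010 Ω, so V_A = 12.2 × 25010/25110 = 12.15 V.
Then V_B = V_A × (R3‖R_L)/(R2 + R3‖R_L) = 12.15 × 7012/25010 = 3.41 V.

V ≈ 3.41 V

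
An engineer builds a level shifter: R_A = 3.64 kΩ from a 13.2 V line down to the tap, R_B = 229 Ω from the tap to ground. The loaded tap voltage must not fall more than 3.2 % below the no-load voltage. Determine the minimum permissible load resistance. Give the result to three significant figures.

R_L(min) ≈ 6.52 kΩ

Output resistance R_th = R_A‖R_B = (3640 × 229)/3869 = 215.4 Ω.
The fractional drop is R_th/(R_th + R_L); requiring this ≤ 0.0320 gives R_L ≥ R_th(1/0.0320 − 1) = 215.4 × 30.25 = 6.52 kΩ.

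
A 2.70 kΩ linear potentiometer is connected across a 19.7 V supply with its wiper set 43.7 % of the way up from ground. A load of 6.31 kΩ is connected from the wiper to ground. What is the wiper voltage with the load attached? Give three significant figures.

V ≈ 7.79 V

The wiper splits the pot into (1−α)R = 1.520 kΩ above and αR = 1.180 kΩ below.
Lower section ‖ load = 0.9940 kΩ.
V_wiper = 19.7 × 0.9940/(1.520 + 0.9940) = 7.79 V.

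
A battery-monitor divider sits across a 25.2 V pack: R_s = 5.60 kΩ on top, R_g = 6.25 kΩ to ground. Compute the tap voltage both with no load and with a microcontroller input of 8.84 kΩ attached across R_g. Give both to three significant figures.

Unloaded: 13.3 V; loaded: 9.96 V

Open-circuit: V = 25.2 × 6.25/(5.60 + 6.25) = 13.3 V.
With the load, R_g becomes R_g‖R_L = 3.661 kΩ, so V = 25.2 × 3.661/9.261 = 9.96 V.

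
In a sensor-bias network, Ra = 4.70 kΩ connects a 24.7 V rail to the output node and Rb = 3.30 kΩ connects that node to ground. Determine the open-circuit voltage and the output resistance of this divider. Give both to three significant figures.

V_th is the open-circuit tap voltage: 24.7 × 3.30/(4.70 + 3.30) = 10.2 V.
With the supply zeroed, Ra and Rb appear in parallel from the tap: R_th = Ra‖Rb = (4.70 × 3.30)/8.000 = 1.94 kΩ.

V_th = 10.2 V, R_th = 1.94 kΩ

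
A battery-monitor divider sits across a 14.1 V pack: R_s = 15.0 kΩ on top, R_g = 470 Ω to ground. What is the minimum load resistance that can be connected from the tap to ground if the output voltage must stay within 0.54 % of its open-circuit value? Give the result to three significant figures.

Output resistance R_th = R_s‖R_g = (15000 × 470)/15470 = 455.7 Ω.
The fractional drop is R_th/(R_th + R_L); requiring this ≤ 0.00540 gives R_L ≥ R_th(1/0.00540 − 1) = 455.7 × 184.2 = 83.9 kΩ.

R_L(min) ≈ 83.9 kΩ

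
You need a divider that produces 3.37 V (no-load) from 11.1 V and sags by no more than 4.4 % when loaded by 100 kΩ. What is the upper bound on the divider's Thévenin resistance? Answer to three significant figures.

Loading drop = R_th/(R_th + R_L) ≤ 0.0440, so R_th ≤ R_L · ε/(1−ε) = 100 kΩ × 0.0440/0.9560 = 4.60 kΩ.
(Any R1, R2 with R2/(R1+R2) = 0.304 and R1‖R2 ≤ 4.60 kΩ will meet the spec.)

R_th ≤ 4.60 kΩ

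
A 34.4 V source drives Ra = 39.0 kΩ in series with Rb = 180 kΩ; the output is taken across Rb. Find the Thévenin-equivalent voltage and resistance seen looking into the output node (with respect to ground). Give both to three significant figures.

V_th = 28.3 V, R_th = 32.1 kΩ

V_th is the open-circuit tap voltage: 34.4 × 180/(39.0 + 180) = 28.3 V.
With the supply zeroed, Ra and Rb appear in parallel from the tap: R_th = Ra‖Rb = (39.0 × 180)/219.0 = 32.1 kΩ.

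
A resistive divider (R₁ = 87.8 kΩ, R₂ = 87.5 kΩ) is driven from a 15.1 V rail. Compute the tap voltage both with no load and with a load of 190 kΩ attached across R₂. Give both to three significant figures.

Open-circuit: V = 15.1 × 87.5/(87.8 + 87.5) = 7.54 V.
With the load, R₂ becomes R₂‖R_L = 59.91 kΩ, so V = 15.1 × 59.91/147.7 = 6.12 V.

Unloaded: 7.54 V; loaded: 6.12 V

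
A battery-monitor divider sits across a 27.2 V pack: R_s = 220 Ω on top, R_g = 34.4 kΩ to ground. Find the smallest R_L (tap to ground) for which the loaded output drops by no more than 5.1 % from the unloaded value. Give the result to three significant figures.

Output resistance R_th = R_s‖R_g = (220 × 34400)/34620 = 218.6 Ω.
The fractional drop is R_th/(R_th + R_L); requiring this ≤ 0.0510 gives R_L ≥ R_th(1/0.0510 − 1) = 218.6 × 18.61 = 4.07 kΩ.

R_L(min) ≈ 4.07 kΩ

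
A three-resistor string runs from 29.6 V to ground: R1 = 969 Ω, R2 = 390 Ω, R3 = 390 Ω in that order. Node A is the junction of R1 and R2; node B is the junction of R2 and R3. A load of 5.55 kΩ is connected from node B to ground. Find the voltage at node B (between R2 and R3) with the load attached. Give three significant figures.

At node B, R3 is in parallel with the load: R3‖R_L = 364.4 Ω.
Below node A the resistance is R2 + (R3‖R_L) = 754.4 Ω, so V_A = 29.6 × 754.4/1723 = 12.96 V.
Then V_B = V_A × (R3‖R_L)/(R2 + R3‖R_L) = 12.96 × 364.4/754.4 = 6.26 V.

V ≈ 6.26 V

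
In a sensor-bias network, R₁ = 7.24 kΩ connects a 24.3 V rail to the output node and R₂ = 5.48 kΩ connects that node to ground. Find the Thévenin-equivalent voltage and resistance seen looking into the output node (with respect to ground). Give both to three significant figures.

V_th = 10.5 V, R_th = 3.12 kΩ

V_th is the open-circuit tap voltage: 24.3 × 5.48/(7.24 + 5.48) = 10.5 V.
With the supply zeroed, R₁ and R₂ appear in parallel from the tap: R_th = R₁‖R₂ = (7.24 × 5.48)/12.72 = 3.12 kΩ.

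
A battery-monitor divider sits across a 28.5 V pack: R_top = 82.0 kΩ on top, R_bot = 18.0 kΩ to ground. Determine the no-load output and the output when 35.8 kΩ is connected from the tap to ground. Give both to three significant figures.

Unloaded: 5.13 V; loaded: 3.63 V

Open-circuit: V = 28.5 × 18.0/(82.0 + 18.0) = 5.13 V.
With the load, R_bot becomes R_bot‖R_L = 11.98 kΩ, so V = 28.5 × 11.98/93.98 = 3.63 V.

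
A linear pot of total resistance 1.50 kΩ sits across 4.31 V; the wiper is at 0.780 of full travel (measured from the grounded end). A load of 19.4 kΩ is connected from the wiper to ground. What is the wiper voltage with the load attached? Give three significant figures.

The wiper splits the pot into (1−α)R = 330.0 Ω above and αR = 1170 Ω below.
Lower section ‖ load = 1103 Ω.
V_wiper = 4.31 × 1103/(330.0 + 1103) = 3.32 V.

V ≈ 3.32 V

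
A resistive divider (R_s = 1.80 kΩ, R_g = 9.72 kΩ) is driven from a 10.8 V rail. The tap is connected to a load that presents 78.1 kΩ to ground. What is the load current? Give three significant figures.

R_g‖R_L = 8.644 kΩ; V_out = 10.8 × 8.644/10.44 = 8.939 V.
I_L = V_out / R_L = 8.939 / 78.1 kΩ = 0.114 mA.

I_L ≈ 0.114 mA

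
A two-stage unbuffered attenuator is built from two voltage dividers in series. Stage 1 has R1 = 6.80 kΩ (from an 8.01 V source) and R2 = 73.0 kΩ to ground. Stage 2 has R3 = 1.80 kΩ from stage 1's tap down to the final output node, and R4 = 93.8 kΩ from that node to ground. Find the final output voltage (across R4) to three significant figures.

V_out ≈ 6.75 V

Stage 2 presents R3+R4 = 95.60 kΩ as a load on stage 1's tap.
Stage 1's lower leg becomes R2‖(R3+R4) = 41.39 kΩ, so V_mid = 8.01 × 41.39/48.19 = 6.880 V.
Stage 2 is itself unloaded: V_out = V_mid × R4/(R3+R4) = 6.880 × 93.8/95.60 = 6.75 V.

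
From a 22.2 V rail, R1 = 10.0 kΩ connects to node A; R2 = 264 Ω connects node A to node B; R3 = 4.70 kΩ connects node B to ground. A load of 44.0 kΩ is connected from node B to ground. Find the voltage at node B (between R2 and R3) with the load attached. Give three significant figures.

V ≈ 6.50 V

At node B, R3 is in parallel with the load: R3‖R_L = 4246 Ω.
Below node A the resistance is R2 + (R3‖R_L) = 4510 Ω, so V_A = 22.2 × 4510/14510 = 6.901 V.
Then V_B = V_A × (R3‖R_L)/(R2 + R3‖R_L) = 6.901 × 4246/4510 = 6.50 V.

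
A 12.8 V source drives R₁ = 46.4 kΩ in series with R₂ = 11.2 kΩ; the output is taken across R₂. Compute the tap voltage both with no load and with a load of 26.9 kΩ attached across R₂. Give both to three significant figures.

Unloaded: 2.49 V; loaded: 1.86 V

Open-circuit: V = 12.8 × 11.2/(46.4 + 11.2) = 2.49 V.
With the load, R₂ becomes R₂‖R_L = 7.908 kΩ, so V = 12.8 × 7.908/54.31 = 1.86 V.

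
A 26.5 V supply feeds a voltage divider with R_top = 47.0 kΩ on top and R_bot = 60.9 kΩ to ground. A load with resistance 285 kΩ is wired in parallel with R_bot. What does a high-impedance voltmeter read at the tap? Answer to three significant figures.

V_out ≈ 13.7 V

The load sits in parallel with R_bot: R_bot‖R_L = (60.9 × 285) / (60.9 + 285) = 50.18 kΩ.
V_out = 26.5 × 50.18 / (47.0 + 50.18) = 26.5 × 50.18/97.18 = 13.7 V.
(Unloaded it would have been 15.0 V.)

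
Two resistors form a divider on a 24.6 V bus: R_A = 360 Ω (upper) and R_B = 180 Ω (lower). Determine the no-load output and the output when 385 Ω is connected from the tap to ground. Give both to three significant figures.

Open-circuit: V = 24.6 × 180/(360 + 180) = 8.20 V.
With the load, R_B becomes R_B‖R_L = 122.7 Ω, so V = 24.6 × 122.7/482.7 = 6.25 V.

Unloaded: 8.20 V; loaded: 6.25 V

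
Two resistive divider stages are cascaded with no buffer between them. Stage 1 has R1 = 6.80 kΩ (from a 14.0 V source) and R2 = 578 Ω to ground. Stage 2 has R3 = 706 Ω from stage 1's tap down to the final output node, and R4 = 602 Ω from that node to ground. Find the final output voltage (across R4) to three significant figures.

Stage 2 presents R3+R4 = 1308 Ω as a load on stage 1's tap.
Stage 1's lower leg becomes R2‖(R3+R4) = 400.9 Ω, so V_mid = 14.0 × 400.9/7201 = 0.7794 V.
Stage 2 is itself unloaded: V_out = V_mid × R4/(R3+R4) = 0.7794 × 602/1308 = 0.359 V.

V_out ≈ 0.359 V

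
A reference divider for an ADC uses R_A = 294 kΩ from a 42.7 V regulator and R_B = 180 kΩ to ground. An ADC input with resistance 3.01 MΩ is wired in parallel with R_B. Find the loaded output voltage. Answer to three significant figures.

V_out ≈ 15.6 V

The load sits in parallel with R_B: R_B‖R_L = (180 × 3010) / (180 + 3010) = 169.8 kΩ.
V_out = 42.7 × 169.8 / (294 + 169.8) = 42.7 × 169.8/463.8 = 15.6 V.
(Unloaded it would have been 16.2 V.)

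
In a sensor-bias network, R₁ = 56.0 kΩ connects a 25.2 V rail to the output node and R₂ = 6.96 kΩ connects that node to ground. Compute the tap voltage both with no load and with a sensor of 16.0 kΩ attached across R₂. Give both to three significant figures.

Open-circuit: V = 25.2 × 6.96/(56.0 + 6.96) = 2.79 V.
With the load, R₂ becomes R₂‖R_L = 4.850 kΩ, so V = 25.2 × 4.850/60.85 = 2.01 V.

Unloaded: 2.79 V; loaded: 2.01 V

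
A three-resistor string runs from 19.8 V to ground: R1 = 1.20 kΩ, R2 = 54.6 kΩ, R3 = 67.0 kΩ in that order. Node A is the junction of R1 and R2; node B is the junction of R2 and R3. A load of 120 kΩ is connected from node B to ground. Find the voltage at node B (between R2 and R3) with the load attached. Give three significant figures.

At node B, R3 is in parallel with the load: R3‖R_L = 42.99 kΩ.
Below node A the resistance is R2 + (R3‖R_L) = 97.59 kΩ, so V_A = 19.8 × 97.59/98.79 = 19.56 V.
Then V_B = V_A × (R3‖R_L)/(R2 + R3‖R_L) = 19.56 × 42.99/97.59 = 8.62 V.

V ≈ 8.62 V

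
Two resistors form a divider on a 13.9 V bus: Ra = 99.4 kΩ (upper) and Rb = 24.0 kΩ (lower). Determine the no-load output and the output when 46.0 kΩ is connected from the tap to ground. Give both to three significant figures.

Unloaded: 2.70 V; loaded: 1.90 V

Open-circuit: V = 13.9 × 24.0/(99.4 + 24.0) = 2.70 V.
With the load, Rb becomes Rb‖R_L = 15.77 kΩ, so V = 13.9 × 15.77/115.2 = 1.90 V.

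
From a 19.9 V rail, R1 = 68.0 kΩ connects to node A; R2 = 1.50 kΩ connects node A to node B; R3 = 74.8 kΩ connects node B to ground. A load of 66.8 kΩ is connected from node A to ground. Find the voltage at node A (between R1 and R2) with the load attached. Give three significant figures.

V ≈ 6.84 V

Below node A the series string R2+R3 = 76.30 kΩ sits in parallel with the 66.8 kΩ load: 35.62 kΩ.
V_A = 19.9 × 35.62/(68.0 + 35.62) = 6.84 V.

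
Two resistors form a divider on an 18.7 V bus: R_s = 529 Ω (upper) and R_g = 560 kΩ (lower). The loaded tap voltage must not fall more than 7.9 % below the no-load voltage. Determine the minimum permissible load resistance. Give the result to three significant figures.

R_L(min) ≈ 6.16 kΩ

Output resistance R_th = R_s‖R_g = (529 × 560000)/560500 = 528.5 Ω.
The fractional drop is R_th/(R_th + R_L); requiring this ≤ 0.0790 gives R_L ≥ R_th(1/0.0790 − 1) = 528.5 × 11.66 = 6.16 kΩ.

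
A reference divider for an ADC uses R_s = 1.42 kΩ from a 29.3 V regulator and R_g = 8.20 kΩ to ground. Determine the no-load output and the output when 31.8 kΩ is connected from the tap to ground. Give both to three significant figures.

Unloaded: 25.0 V; loaded: 24.1 V

Open-circuit: V = 29.3 × 8.20/(1.42 + 8.20) = 25.0 V.
With the load, R_g becomes R_g‖R_L = 6.519 kΩ, so V = 29.3 × 6.519/7.939 = 24.1 V.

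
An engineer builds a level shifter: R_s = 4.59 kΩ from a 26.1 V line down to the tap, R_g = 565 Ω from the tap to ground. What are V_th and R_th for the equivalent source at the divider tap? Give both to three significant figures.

V_th is the open-circuit tap voltage: 26.1 × 565/(4590 + 565) = 2.86 V.
With the supply zeroed, R_s and R_g appear in parallel from the tap: R_th = R_s‖R_g = (4590 × 565)/5155 = 503 Ω.

V_th = 2.86 V, R_th = 503 Ω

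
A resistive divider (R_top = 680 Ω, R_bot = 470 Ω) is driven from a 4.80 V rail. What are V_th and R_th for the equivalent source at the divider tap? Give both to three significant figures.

V_th = 1.96 V, R_th = 278 Ω

V_th is the open-circuit tap voltage: 4.80 × 470/(680 + 470) = 1.96 V.
With the supply zeroed, R_top and R_bot appear in parallel from the tap: R_th = R_top‖R_bot = (680 × 470)/1150 = 278 Ω.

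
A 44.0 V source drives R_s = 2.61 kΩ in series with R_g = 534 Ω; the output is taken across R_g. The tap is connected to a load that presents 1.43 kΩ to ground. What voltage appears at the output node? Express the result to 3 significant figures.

V_out ≈ 5.70 V

The load sits in parallel with R_g: R_g‖R_L = (534 × 1430) / (534 + 1430) = 388.8 Ω.
V_out = 44.0 × 388.8 / (2610 + 388.8) = 44.0 × 388.8/2999 = 5.70 V.
(Unloaded it would have been 7.47 V.)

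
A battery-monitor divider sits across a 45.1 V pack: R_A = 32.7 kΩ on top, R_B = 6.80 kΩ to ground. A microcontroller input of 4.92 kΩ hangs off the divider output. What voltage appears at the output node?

V_out ≈ 3.62 V

The load sits in parallel with R_B: R_B‖R_L = (6.80 × 4.92) / (6.80 + 4.92) = 2.855 kΩ.
V_out = 45.1 × 2.855 / (32.7 + 2.855) = 45.1 × 2.855/35.55 = 3.62 V.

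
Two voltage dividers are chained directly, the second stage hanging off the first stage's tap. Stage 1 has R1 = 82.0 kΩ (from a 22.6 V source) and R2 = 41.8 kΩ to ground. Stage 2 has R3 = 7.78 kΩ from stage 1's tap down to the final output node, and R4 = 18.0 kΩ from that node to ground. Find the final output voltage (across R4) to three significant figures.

V_out ≈ 2.57 V

Stage 2 presents R3+R4 = 25.78 kΩ as a load on stage 1's tap.
Stage 1's lower leg becomes R2‖(R3+R4) = 15.95 kΩ, so V_mid = 22.6 × 15.95/97.95 = 3.679 V.
Stage 2 is itself unloaded: V_out = V_mid × R4/(R3+R4) = 3.679 × 18.0/25.78 = 2.57 V.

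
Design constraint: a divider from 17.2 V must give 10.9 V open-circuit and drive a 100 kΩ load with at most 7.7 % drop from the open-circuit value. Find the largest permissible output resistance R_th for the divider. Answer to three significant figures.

Loading drop = R_th/(R_th + R_L) ≤ 0.0770, so R_th ≤ R_L · ε/(1−ε) = 100 kΩ × 0.0770/0.9230 = 8.34 kΩ.

R_th ≤ 8.34 kΩ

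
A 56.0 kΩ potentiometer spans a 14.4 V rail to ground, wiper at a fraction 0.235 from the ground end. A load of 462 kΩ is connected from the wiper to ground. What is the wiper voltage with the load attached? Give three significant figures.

V ≈ 3.31 V

The wiper splits the pot into (1−α)R = 42.84 kΩ above and αR = 13.16 kΩ below.
Lower section ‖ load = 12.80 kΩ.
V_wiper = 14.4 × 12.80/(42.84 + 12.80) = 3.31 V.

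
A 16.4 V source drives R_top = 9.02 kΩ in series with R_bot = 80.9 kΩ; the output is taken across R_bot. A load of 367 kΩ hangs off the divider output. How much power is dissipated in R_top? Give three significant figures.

Total resistance from the source is R_top + (R_bot‖R_L) = 75.31 kΩ, so I = 16.4/75.31 kΩ = 0.2178 mA.
P = I²·R_top = (0.2178 mA)² × 9.02 kΩ = 0.428 mW.

P ≈ 0.428 mW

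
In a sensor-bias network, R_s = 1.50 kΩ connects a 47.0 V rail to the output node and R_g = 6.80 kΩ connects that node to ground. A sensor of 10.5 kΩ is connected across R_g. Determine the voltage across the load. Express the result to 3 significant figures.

V_out ≈ 34.5 V

The load sits in parallel with R_g: R_g‖R_L = (6.80 × 10.5) / (6.80 + 10.5) = 4.127 kΩ.
V_out = 47.0 × 4.127 / (1.50 + 4.127) = 47.0 × 4.127/5.627 = 34.5 V.
(Unloaded it would have been 38.5 V.)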